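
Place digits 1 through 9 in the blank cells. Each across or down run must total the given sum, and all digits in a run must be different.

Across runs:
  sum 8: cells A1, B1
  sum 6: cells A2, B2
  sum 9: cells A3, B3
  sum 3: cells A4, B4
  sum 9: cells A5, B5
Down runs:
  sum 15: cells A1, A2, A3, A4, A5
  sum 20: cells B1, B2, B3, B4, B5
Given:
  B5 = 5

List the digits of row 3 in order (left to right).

3, 6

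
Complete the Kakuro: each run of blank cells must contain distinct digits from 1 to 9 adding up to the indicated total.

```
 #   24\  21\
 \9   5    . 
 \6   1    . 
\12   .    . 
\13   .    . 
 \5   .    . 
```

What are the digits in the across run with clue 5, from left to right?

3 2

R1C2 = 9 − 5 = 4 completes the 9 across.
R2C2 = 6 − 1 = 5 completes the 6 across.
No cell is forced outright now. R4C2 can only be 7 or 8 or 9 (the digits allowed by both its 13 across and its 21 down). If R4C2 = 8: that forces R3C2 = 3, after which R4C1 would have to be in {5} for the 13 across but in {2,3,4,6,7,8,9} for the 24 down — contradiction. If R4C2 = 9: then R3C2 would have to be in {3,4,5,7,8,9} for the 12 across but in {1,2} for the 21 down — contradiction. So R4C2 = 7.
Given what's placed, R3C2 must be 3 to fit the 12 across and 21 down.
R4C1 = 13 − 7 = 6 completes the 13 across.
R5C2 = 21 − 19 = 2 completes the 21 down.
R3C1 = 12 − 3 = 9 completes the 12 across.
R5C1 = 5 − 2 = 3 completes the 5 across.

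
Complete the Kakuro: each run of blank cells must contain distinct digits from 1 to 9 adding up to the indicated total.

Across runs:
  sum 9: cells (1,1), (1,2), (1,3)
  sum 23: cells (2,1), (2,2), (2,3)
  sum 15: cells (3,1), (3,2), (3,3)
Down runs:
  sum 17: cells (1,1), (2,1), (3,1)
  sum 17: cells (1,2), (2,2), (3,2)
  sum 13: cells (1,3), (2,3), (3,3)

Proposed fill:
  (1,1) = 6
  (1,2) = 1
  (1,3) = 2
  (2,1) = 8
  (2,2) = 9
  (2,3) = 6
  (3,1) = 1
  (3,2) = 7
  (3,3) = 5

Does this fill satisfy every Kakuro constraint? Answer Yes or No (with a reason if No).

No — the across run (3,1)–(3,3) sums to 13, not 15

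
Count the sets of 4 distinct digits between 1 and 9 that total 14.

5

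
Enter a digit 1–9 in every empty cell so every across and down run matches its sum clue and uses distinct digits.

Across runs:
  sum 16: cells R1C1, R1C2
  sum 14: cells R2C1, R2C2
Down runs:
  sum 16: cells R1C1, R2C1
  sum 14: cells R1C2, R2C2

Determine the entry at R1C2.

9

16 in 2 cells must be {7,9}.
The 16 across and the 14 down share only 9, so R1C2 = 9.
The 14 across and the 16 down share only 9, so R2C1 = 9.
R2C2 = 14 − 9 = 5 completes the 14 across.
R1C1 = 16 − 9 = 7 completes the 16 across.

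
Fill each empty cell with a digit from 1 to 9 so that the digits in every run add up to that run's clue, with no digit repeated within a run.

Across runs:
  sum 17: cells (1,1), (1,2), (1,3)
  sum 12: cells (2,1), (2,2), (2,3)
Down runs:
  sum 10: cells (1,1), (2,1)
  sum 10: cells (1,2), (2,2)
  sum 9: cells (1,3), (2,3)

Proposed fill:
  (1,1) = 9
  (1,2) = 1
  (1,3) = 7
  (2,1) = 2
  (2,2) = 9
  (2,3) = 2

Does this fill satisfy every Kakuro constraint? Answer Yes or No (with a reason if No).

No — the across run (2,1)–(2,3) sums to 13, not 12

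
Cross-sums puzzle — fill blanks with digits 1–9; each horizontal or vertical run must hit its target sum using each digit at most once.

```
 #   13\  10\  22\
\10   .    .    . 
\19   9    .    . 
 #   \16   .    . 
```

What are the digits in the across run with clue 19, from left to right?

9, 2, 8

16 in 2 cells must be {7,9}.
R1C1 = 13 − 9 = 4 completes the 13 down.
Given what's placed, R1C3 must be 5 to fit the 10 across and 22 down.
Given what's placed, R2C3 must be 8 to fit the 19 across and 22 down.
Only 7 fits R3C2 under both its across sum 16 and down sum 10.
R3C3 = 16 − 7 = 9 completes the 16 across.
R1C2 = 10 − 9 = 1 completes the 10 across.
R2C2 = 19 − 17 = 2 completes the 19 across.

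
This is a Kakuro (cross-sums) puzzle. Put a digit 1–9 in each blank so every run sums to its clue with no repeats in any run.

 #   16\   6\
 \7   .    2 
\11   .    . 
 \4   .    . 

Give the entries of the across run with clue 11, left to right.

8, 3

4 in 2 cells must be {1,3}; 6 in 3 cells must be {1,2,3}.
R1C1 = 7 − 2 = 5 completes the 7 across.
Given what's placed, R2C2 must be 3 to fit the 11 across and 6 down.
R3C1 = 3: the only remaining digit allowed by both the 4 across and the 16 down.
R3C2 = 4 − 3 = 1 completes the 4 across.
R2C1 = 11 − 3 = 8 completes the 11 across.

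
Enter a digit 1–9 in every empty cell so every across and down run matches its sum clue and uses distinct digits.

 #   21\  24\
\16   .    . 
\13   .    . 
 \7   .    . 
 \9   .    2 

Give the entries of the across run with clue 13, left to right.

16 in 2 cells must be {7,9}.
R4C1 = 9 − 2 = 7 completes the 9 across.
R1C1 = 9: the only remaining digit allowed by both the 16 across and the 21 down.
R1C2 = 16 − 9 = 7 completes the 16 across.
Given what's placed, R2C1 must be 4 to fit the 13 across and 21 down.
R2C2 = 13 − 4 = 9 completes the 13 across.
R3C1 = 21 − 20 = 1 completes the 21 down.
R3C2 = 7 − 1 = 6 completes the 7 across.

4 9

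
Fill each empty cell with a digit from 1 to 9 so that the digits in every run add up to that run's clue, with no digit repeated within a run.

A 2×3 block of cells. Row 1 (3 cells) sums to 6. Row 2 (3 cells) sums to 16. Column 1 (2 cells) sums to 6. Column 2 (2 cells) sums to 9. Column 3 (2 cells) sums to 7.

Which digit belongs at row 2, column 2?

7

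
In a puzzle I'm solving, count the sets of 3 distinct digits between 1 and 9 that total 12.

3 distinct digits from 1–9 sum between 6 and 24.

7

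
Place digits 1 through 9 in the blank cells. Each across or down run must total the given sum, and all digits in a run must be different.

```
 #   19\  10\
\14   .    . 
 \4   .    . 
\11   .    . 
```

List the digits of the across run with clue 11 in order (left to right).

4 in 2 cells must be {1,3}.
The 4 across and the 19 down share only 3, so R2C1 = 3.
R2C2 = 4 − 3 = 1 completes the 4 across.
Given what's placed, R1C1 must be 9 to fit the 14 across and 19 down.
R1C2 = 14 − 9 = 5 completes the 14 across.
R3C1 = 19 − 12 = 7 completes the 19 down.
R3C2 = 11 − 7 = 4 completes the 11 across.

7 4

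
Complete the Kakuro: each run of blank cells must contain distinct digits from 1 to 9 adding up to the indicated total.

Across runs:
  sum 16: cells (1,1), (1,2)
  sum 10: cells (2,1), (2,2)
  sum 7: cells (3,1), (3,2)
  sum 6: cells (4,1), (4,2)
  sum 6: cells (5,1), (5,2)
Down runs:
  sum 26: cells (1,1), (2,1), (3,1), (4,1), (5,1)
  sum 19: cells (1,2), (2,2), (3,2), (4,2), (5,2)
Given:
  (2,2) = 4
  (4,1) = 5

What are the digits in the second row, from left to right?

6, 4

16 in 2 cells must be {7,9}.
(2,1) = 10 − 4 = 6 completes the 10 across.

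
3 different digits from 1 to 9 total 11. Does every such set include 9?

No

Counterexample: {1,2,8} sums to 11 without using 9.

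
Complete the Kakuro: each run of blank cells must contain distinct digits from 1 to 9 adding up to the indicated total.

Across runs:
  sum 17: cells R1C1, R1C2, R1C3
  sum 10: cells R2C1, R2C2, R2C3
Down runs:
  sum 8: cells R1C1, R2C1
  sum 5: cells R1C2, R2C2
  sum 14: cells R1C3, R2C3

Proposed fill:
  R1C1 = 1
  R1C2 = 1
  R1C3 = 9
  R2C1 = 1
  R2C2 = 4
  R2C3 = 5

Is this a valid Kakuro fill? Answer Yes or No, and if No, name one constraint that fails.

No — the down run R1C1–R2C1 sums to 2, not 8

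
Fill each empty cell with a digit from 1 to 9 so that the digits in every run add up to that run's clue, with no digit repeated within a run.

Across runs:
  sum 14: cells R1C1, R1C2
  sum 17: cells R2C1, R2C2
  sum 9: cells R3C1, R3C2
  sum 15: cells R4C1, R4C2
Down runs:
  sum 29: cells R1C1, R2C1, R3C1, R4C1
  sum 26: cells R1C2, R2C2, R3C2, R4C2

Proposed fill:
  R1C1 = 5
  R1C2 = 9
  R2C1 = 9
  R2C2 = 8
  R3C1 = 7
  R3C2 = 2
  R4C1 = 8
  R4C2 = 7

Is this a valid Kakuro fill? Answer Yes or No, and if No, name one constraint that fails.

Yes

Across: 5+9=14; 9+8=17; 7+2=9; 8+7=15. Down: 5+9+7+8=29; 9+8+2+7=26. No digit repeats within any run.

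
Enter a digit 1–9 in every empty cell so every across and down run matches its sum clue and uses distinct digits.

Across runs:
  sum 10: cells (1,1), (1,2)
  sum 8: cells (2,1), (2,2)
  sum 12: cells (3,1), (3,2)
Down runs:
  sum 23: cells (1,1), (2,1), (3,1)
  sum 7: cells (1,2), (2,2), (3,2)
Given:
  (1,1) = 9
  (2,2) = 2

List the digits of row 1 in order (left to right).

9 1

23 in 3 cells must be {6,8,9}; 7 in 3 cells must be {1,2,4}.
(1,2) = 10 − 9 = 1 completes the 10 across.
(2,1) = 8 − 2 = 6 completes the 8 across.
(3,1) = 23 − 15 = 8 completes the 23 down.
(3,2) = 12 − 8 = 4 completes the 12 across.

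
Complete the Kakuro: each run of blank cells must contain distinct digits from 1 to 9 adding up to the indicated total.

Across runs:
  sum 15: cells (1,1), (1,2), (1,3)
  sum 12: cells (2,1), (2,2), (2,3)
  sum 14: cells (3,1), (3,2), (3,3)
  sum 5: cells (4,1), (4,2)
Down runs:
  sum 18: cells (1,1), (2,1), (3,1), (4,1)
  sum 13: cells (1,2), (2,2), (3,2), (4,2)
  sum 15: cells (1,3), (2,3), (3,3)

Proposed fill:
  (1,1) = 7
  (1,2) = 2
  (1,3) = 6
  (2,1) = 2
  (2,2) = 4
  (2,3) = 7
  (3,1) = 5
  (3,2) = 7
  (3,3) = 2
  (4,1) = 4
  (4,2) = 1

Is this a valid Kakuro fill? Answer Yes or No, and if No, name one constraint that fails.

No — the down run (1,2)–(4,2) sums to 14, not 13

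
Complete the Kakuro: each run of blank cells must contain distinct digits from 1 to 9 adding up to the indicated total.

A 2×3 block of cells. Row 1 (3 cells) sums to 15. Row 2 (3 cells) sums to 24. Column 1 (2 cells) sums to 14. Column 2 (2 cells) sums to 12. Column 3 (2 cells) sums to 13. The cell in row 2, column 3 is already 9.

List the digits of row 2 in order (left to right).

24 in 3 cells must be {7,8,9}.
(1,3) = 13 − 9 = 4 completes the 13 down.
(2,1) = 8: the only remaining digit allowed by both the 24 across and the 14 down.
(2,2) = 24 − 17 = 7 completes the 24 across.
(1,1) = 14 − 8 = 6 completes the 14 down.
(1,2) = 15 − 10 = 5 completes the 15 across.

8 7 9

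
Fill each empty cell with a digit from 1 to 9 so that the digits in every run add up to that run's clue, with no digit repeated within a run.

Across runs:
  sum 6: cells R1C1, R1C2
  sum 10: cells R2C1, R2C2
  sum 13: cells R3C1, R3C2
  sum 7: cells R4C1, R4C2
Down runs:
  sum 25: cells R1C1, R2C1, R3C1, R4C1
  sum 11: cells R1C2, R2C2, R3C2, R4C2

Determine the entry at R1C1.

11 in 4 cells must be {1,2,3,5}.
Only 5 fits R3C2 under both its across sum 13 and down sum 11.
R3C1 = 13 − 5 = 8 completes the 13 across.
Nothing is forced directly, so branch on R1C2, whose candidates are 1 or 2. If R1C2 = 1: that forces R1C1 = 5, R4C1 = 3, after which R4C2 would have to be in {4} for the 7 across but in {2,3} for the 11 down — contradiction. So R1C2 = 2.
R1C1 = 6 − 2 = 4 completes the 6 across.

4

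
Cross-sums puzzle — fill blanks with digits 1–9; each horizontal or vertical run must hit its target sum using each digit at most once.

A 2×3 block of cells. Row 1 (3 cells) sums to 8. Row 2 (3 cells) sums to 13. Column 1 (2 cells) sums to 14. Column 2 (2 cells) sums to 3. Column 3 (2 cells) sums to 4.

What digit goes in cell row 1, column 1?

5

3 in 2 cells must be {1,2}; 4 in 2 cells must be {1,3}.
The 8 across and the 14 down share only 5, so (1,1) = 5.
Given what's placed, (1,3) must be 1 to fit the 8 across and 4 down.
(2,1) = 14 − 5 = 9 completes the 14 down.
(2,2) = 1: the only remaining digit allowed by both the 13 across and the 3 down.
(2,3) = 13 − 10 = 3 completes the 13 across.
(1,2) = 8 − 6 = 2 completes the 8 across.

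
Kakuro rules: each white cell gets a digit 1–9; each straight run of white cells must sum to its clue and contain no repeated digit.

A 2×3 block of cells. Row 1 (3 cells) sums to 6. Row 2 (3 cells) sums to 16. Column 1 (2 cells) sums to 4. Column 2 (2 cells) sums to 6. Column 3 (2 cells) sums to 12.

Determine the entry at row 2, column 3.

6 in 3 cells must be {1,2,3}; 4 in 2 cells must be {1,3}.
The 6 across and the 12 down share only 3, so (1,3) = 3.
(2,3) = 12 − 3 = 9 completes the 12 down.
Given what's placed, (1,1) must be 1 to fit the 6 across and 4 down.
(1,2) = 6 − 4 = 2 completes the 6 across.
(2,1) = 4 − 1 = 3 completes the 4 down.
(2,2) = 16 − 12 = 4 completes the 16 across.

9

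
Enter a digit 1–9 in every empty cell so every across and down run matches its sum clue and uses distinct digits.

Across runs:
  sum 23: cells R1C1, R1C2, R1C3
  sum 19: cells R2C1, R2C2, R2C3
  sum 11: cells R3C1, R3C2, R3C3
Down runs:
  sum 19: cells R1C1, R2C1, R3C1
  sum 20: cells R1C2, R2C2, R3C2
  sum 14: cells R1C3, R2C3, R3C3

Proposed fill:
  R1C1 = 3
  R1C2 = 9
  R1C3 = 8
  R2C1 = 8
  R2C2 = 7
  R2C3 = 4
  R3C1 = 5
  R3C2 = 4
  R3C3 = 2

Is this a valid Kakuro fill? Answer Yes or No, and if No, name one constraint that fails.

No — the across run R1C1–R1C3 sums to 20, not 23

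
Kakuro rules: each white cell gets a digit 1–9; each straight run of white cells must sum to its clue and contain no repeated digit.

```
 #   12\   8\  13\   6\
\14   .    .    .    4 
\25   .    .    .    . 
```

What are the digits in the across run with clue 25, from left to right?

9 6 8 2

R2C4 = 6 − 4 = 2 completes the 6 down.
Given what's placed, R2C2 must be 6 to fit the 25 across and 8 down.
R1C2 = 8 − 6 = 2 completes the 8 down.
No cell is forced outright now. R1C3 can only be 5 or 7 (the digits allowed by both its 14 across and its 13 down). If R1C3 = 7: then R1C1 would have to be in {1} for the 14 across but in {3,4,5,7,8,9} for the 12 down — contradiction. So R1C3 = 5.
R1C1 = 14 − 11 = 3 completes the 14 across.
R2C1 = 12 − 3 = 9 completes the 12 down.
R2C3 = 25 − 17 = 8 completes the 25 across.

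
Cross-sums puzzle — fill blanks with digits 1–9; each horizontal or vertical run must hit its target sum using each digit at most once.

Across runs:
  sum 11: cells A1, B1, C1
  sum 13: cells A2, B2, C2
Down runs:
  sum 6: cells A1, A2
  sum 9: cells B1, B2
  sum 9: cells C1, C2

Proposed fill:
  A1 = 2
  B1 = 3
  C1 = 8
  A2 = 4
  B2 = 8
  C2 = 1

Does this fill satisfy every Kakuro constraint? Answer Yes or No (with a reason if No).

No — the across run A1–C1 sums to 13, not 11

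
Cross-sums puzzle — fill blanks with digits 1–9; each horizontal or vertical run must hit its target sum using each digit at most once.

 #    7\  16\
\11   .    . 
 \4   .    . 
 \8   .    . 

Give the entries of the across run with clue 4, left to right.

4 in 2 cells must be {1,3}; 7 in 3 cells must be {1,2,4}.
The 4 across and the 7 down share only 1, so R2C1 = 1.
R2C2 = 4 − 1 = 3 completes the 4 across.
Given what's placed, R3C1 must be 2 to fit the 8 across and 7 down.
R3C2 = 8 − 2 = 6 completes the 8 across.
R1C1 = 7 − 3 = 4 completes the 7 down.
R1C2 = 11 − 4 = 7 completes the 11 across.

1, 3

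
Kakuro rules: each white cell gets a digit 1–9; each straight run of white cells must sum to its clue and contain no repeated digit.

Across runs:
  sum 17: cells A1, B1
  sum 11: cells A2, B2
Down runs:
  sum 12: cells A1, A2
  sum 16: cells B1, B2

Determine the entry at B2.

17 in 2 cells must be {8,9}; 16 in 2 cells must be {7,9}.
The 17 across and the 16 down share only 9, so B1 = 9.
B2 = 16 − 9 = 7 completes the 16 down.
A1 = 17 − 9 = 8 completes the 17 across.
A2 = 11 − 7 = 4 completes the 11 across.

7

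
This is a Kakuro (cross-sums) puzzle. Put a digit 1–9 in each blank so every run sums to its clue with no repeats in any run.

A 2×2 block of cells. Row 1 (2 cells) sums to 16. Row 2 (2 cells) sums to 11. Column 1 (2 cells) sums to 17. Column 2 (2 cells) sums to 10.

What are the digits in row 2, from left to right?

8, 3

16 in 2 cells must be {7,9}; 17 in 2 cells must be {8,9}.
The 16 across and the 17 down share only 9, so (1,1) = 9.
(1,2) = 16 − 9 = 7 completes the 16 across.
(2,1) = 17 − 9 = 8 completes the 17 down.
(2,2) = 11 − 8 = 3 completes the 11 across.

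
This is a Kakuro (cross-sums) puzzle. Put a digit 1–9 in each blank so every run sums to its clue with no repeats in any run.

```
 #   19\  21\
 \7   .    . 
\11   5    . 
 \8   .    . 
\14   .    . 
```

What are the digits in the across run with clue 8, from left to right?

R2C2 = 11 − 5 = 6 completes the 11 across.
No cell is forced outright now. R4C1 can only be 6 or 8 or 9 (the digits allowed by both its 14 across and its 19 down). If R4C1 = 6: that forces R1C1 = 1, after which R1C2 would have to be in {6} for the 7 across but in {1,2,3,4,5,7,8,9} for the 21 down — contradiction. If R4C1 = 8: that forces R3C1 = 2, after which R3C2 would have to be in {6} for the 8 across but in {1,2,3,4,5,7,8,9} for the 21 down — contradiction. So R4C1 = 9.
R4C2 = 14 − 9 = 5 completes the 14 across.
No cell is forced outright now. R1C2 can only be 1 or 2 or 3 (the digits allowed by both its 7 across and its 21 down). If R1C2 = 1: then R1C1 would have to be in {6} for the 7 across but in {1,2,3,4} for the 19 down — contradiction. If R1C2 = 2: then R1C1 would have to be in {5} for the 7 across but in {1,2,3,4} for the 19 down — contradiction. So R1C2 = 3.
R1C1 = 7 − 3 = 4 completes the 7 across.
R3C1 = 19 − 18 = 1 completes the 19 down.
R3C2 = 8 − 1 = 7 completes the 8 across.

1 7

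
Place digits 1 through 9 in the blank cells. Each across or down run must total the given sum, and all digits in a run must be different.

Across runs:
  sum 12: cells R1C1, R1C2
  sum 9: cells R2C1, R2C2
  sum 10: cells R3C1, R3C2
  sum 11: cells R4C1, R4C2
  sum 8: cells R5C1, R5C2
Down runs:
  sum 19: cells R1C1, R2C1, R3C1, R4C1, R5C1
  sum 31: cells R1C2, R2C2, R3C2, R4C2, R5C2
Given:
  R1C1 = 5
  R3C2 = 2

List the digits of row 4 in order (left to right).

R1C2 = 12 − 5 = 7 completes the 12 across.
R3C1 = 10 − 2 = 8 completes the 10 across.
Given what's placed, R5C2 must be 5 to fit the 8 across and 31 down.
R2C2 = 8: the only remaining digit allowed by both the 9 across and the 31 down.
R4C2 = 31 − 22 = 9 completes the 31 down.
R5C1 = 8 − 5 = 3 completes the 8 across.
R2C1 = 9 − 8 = 1 completes the 9 across.
R4C1 = 11 − 9 = 2 completes the 11 across.

2 9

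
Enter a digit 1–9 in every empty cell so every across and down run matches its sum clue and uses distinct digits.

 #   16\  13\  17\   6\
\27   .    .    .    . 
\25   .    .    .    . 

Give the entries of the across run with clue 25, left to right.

16 in 2 cells must be {7,9}; 17 in 2 cells must be {8,9}.
Nothing is forced directly, so branch on R2C3, whose candidates are 8 or 9. If R2C3 = 9: that forces R1C3 = 8, R1C4 = 4, R2C1 = 7, after which R2C4 would have to be in {1,3,4,5,6,8} for the 25 across but in {2} for the 6 down — contradiction. So R2C3 = 8.
R1C3 = 17 − 8 = 9 completes the 17 down.
Given what's placed, R1C1 must be 7 to fit the 27 across and 16 down.
R1C4 = 5: the only remaining digit allowed by both the 27 across and the 6 down.
R2C1 = 16 − 7 = 9 completes the 16 down.
R2C4 = 6 − 5 = 1 completes the 6 down.
R1C2 = 27 − 21 = 6 completes the 27 across.
R2C2 = 25 − 18 = 7 completes the 25 across.

9, 7, 8, 1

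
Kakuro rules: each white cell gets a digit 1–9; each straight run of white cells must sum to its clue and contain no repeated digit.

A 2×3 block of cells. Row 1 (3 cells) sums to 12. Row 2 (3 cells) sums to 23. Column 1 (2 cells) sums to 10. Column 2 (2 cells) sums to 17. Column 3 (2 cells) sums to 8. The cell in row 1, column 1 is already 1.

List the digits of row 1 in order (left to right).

1 9 2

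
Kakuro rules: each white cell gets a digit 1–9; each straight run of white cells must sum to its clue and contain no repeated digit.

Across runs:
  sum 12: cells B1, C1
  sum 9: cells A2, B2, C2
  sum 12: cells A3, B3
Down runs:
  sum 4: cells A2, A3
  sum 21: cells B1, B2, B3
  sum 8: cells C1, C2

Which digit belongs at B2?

5

4 in 2 cells must be {1,3}.
The 12 across and the 4 down share only 3, so A3 = 3.
B3 = 12 − 3 = 9 completes the 12 across.
A2 = 4 − 3 = 1 completes the 4 down.
B2 = 5: the only remaining digit allowed by both the 9 across and the 21 down.
C2 = 9 − 6 = 3 completes the 9 across.
B1 = 21 − 14 = 7 completes the 21 down.
C1 = 12 − 7 = 5 completes the 12 across.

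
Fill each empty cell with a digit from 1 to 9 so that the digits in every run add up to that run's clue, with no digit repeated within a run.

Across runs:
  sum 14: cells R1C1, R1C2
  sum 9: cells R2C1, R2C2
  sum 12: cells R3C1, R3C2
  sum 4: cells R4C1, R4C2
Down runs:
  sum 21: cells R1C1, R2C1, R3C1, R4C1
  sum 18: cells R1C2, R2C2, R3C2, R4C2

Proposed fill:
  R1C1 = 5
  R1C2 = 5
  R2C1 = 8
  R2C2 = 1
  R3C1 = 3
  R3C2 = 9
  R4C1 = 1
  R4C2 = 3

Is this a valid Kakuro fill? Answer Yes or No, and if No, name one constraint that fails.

No — the down run R1C1–R4C1 sums to 17, not 21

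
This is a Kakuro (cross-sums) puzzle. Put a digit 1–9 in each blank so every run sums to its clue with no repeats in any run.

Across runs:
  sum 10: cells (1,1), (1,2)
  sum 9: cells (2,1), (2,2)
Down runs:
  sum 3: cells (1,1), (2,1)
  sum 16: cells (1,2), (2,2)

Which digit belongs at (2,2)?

3 in 2 cells must be {1,2}; 16 in 2 cells must be {7,9}.
The 9 across and the 16 down share only 7, so (2,2) = 7.
(1,2) = 16 − 7 = 9 completes the 16 down.
(2,1) = 9 − 7 = 2 completes the 9 across.
(1,1) = 10 − 9 = 1 completes the 10 across.

7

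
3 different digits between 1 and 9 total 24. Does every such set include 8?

Yes

The only way to make 24 from 3 distinct digits is {7,8,9}, which contains 8.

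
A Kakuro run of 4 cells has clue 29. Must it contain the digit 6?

The only way to make 29 from 4 distinct digits is {5,7,8,9}, which does not contain 6.

No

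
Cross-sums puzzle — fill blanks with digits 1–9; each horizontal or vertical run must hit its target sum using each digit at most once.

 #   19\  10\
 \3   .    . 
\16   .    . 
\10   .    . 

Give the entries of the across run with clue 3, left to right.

2, 1

3 in 2 cells must be {1,2}; 16 in 2 cells must be {7,9}.
The 3 across and the 19 down share only 2, so R1C1 = 2.
R1C2 = 3 − 2 = 1 completes the 3 across.
Given what's placed, R2C1 must be 9 to fit the 16 across and 19 down.
R2C2 = 16 − 9 = 7 completes the 16 across.
R3C1 = 19 − 11 = 8 completes the 19 down.
R3C2 = 10 − 8 = 2 completes the 10 across.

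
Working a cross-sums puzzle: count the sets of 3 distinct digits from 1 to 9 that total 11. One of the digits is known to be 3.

2

3 distinct digits from 1–9 sum between 6 and 24.
Keeping only sets containing 3.
Enumerating: {1,3,7}, {2,3,6}.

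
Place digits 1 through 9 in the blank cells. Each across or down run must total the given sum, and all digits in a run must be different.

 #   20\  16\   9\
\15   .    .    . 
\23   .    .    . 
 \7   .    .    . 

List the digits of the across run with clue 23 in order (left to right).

9, 8, 6

23 in 3 cells must be {6,8,9}; 7 in 3 cells must be {1,2,4}.
Only 6 fits R2C3 under both its across sum 23 and down sum 9.
Only 4 fits R3C1 under both its across sum 7 and down sum 20.
R2C1 = 9: the only remaining digit allowed by both the 23 across and the 20 down.
R2C2 = 23 − 15 = 8 completes the 23 across.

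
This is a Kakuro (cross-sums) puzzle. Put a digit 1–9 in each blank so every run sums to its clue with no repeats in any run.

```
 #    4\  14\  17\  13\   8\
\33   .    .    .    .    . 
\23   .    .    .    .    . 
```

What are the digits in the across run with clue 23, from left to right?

1 5 9 6 2

4 in 2 cells must be {1,3}; 17 in 2 cells must be {8,9}.
Only 3 fits R1C1 under both its across sum 33 and down sum 4.
R2C1 = 4 − 3 = 1 completes the 4 down.
Nothing is forced directly, so branch on R1C5, whose candidates are 6 or 7. If R1C5 = 7: then R2C5 would have to be in {2,3,4,5,6,7,8,9} for the 23 across but in {1} for the 8 down — contradiction. So R1C5 = 6.
R2C5 = 8 − 6 = 2 completes the 8 down.
No cell is forced outright now. R1C2 can only be 8 or 9 (the digits allowed by both its 33 across and its 14 down). If R1C2 = 8: that forces R1C3 = 9, R1C4 = 7, R2C2 = 6, after which R2C3 would have to be in {5,9} for the 23 across but in {8} for the 17 down — contradiction. So R1C2 = 9.
Given what's placed, R1C3 must be 8 to fit the 33 across and 17 down.
R1C4 = 33 − 26 = 7 completes the 33 across.
R2C2 = 14 − 9 = 5 completes the 14 down.
R2C3 = 17 − 8 = 9 completes the 17 down.
R2C4 = 23 − 17 = 6 completes the 23 across.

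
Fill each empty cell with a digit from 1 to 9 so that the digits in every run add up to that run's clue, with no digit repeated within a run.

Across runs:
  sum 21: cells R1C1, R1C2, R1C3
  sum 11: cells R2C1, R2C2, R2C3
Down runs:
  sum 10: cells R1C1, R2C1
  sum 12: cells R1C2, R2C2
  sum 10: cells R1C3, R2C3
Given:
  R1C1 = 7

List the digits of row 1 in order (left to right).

7 5 9

R2C1 = 10 − 7 = 3 completes the 10 down.
Given what's placed, R2C2 must be 7 to fit the 11 across and 12 down.
R2C3 = 11 − 10 = 1 completes the 11 across.
R1C2 = 12 − 7 = 5 completes the 12 down.
R1C3 = 21 − 12 = 9 completes the 21 across.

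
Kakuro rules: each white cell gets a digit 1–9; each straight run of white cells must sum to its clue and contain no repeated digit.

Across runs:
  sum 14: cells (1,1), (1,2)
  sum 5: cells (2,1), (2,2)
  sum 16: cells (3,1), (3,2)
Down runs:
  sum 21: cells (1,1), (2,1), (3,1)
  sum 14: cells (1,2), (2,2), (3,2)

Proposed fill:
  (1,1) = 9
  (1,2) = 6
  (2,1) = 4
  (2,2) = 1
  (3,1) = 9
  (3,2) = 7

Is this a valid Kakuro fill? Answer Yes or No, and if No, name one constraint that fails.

No — the down run (1,1)–(3,1) sums to 22, not 21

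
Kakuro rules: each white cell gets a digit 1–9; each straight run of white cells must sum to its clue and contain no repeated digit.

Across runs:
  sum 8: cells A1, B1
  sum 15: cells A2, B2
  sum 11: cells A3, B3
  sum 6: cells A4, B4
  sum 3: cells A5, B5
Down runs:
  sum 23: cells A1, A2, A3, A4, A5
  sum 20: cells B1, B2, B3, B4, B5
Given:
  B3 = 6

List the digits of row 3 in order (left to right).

3 in 2 cells must be {1,2}.
A3 = 11 − 6 = 5 completes the 11 across.

5, 6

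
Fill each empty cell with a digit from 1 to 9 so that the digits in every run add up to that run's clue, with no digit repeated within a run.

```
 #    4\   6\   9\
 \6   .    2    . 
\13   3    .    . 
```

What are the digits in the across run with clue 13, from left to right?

3, 4, 6

6 in 3 cells must be {1,2,3}; 4 in 2 cells must be {1,3}.
R1C1 = 4 − 3 = 1 completes the 4 down.
R1C3 = 6 − 3 = 3 completes the 6 across.
R2C2 = 6 − 2 = 4 completes the 6 down.
R2C3 = 13 − 7 = 6 completes the 13 across.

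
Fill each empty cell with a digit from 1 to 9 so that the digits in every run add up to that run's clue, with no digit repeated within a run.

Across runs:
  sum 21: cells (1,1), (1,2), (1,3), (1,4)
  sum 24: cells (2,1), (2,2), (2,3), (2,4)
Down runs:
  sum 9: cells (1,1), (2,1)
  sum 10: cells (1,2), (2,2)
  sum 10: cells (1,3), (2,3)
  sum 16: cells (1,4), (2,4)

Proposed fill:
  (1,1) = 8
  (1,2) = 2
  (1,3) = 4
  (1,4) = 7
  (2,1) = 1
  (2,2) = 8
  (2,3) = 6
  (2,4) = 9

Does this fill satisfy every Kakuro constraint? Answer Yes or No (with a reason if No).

Across: 8+2+4+7=21; 1+8+6+9=24. Down: 8+1=9; 2+8=10; 4+6=10; 7+9=16. No digit repeats within any run.

Yes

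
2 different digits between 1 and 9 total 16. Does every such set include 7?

The only way to make 16 from 2 distinct digits is {7,9}, which contains 7.

Yes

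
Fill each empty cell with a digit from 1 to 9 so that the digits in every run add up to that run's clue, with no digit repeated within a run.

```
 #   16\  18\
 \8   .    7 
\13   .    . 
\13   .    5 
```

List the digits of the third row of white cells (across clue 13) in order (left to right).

8 5

R1C1 = 8 − 7 = 1 completes the 8 across.
R2C2 = 18 − 12 = 6 completes the 18 down.
R3C1 = 13 − 5 = 8 completes the 13 across.
R2C1 = 13 − 6 = 7 completes the 13 across.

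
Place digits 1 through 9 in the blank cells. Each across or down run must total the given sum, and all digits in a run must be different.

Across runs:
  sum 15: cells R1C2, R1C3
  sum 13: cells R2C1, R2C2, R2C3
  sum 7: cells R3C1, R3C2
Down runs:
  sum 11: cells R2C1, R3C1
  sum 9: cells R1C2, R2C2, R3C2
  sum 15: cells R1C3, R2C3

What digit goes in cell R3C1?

The 15 across and the 9 down share only 6, so R1C2 = 6.
R1C3 = 15 − 6 = 9 completes the 15 across.
R2C3 = 15 − 9 = 6 completes the 15 down.
R2C2 = 2: the only remaining digit allowed by both the 13 across and the 9 down.
R3C2 = 9 − 8 = 1 completes the 9 down.
R2C1 = 13 − 8 = 5 completes the 13 across.
R3C1 = 7 − 1 = 6 completes the 7 across.

6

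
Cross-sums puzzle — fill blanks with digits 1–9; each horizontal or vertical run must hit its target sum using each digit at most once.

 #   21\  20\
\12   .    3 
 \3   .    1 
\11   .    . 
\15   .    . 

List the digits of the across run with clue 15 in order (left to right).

6, 9

3 in 2 cells must be {1,2}.
R1C1 = 12 − 3 = 9 completes the 12 across.
R2C1 = 3 − 1 = 2 completes the 3 across.
No cell is forced outright now. R3C2 can only be 7 or 9 (the digits allowed by both its 11 across and its 20 down). If R3C2 = 9: then R3C1 would have to be in {2} for the 11 across but in {3,4,6,7} for the 21 down — contradiction. So R3C2 = 7.
R3C1 = 11 − 7 = 4 completes the 11 across.
R4C1 = 21 − 15 = 6 completes the 21 down.
R4C2 = 15 − 6 = 9 completes the 15 across.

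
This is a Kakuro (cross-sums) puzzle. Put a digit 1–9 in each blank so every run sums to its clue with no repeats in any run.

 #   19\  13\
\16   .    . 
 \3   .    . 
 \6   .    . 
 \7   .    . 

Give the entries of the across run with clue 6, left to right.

5 1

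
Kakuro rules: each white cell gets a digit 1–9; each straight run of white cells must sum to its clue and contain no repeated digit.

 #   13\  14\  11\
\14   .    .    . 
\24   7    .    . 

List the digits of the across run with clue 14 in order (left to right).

6, 5, 3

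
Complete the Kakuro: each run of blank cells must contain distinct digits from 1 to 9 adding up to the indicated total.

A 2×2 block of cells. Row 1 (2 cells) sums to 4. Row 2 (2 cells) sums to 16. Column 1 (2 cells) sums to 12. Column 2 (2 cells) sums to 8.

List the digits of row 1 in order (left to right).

3 1

4 in 2 cells must be {1,3}; 16 in 2 cells must be {7,9}.
The 4 across and the 12 down share only 3, so (1,1) = 3.
(1,2) = 4 − 3 = 1 completes the 4 across.
(2,1) = 12 − 3 = 9 completes the 12 down.
(2,2) = 16 − 9 = 7 completes the 16 across.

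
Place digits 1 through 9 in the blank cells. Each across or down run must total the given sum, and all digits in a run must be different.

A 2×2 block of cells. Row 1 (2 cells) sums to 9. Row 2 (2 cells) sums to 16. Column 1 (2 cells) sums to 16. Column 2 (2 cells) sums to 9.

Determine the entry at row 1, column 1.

16 in 2 cells must be {7,9}.
The 9 across and the 16 down share only 7, so (1,1) = 7.
(1,2) = 9 − 7 = 2 completes the 9 across.
(2,1) = 16 − 7 = 9 completes the 16 down.
(2,2) = 16 − 9 = 7 completes the 16 across.

7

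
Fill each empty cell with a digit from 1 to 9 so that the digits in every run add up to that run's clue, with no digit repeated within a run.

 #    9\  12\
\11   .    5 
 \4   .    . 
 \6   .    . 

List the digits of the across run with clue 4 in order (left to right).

4 in 2 cells must be {1,3}.
R1C1 = 11 − 5 = 6 completes the 11 across.
Given what's placed, R2C1 must be 1 to fit the 4 across and 9 down.
R2C2 = 4 − 1 = 3 completes the 4 across.
R3C1 = 9 − 7 = 2 completes the 9 down.
R3C2 = 6 − 2 = 4 completes the 6 across.

1 3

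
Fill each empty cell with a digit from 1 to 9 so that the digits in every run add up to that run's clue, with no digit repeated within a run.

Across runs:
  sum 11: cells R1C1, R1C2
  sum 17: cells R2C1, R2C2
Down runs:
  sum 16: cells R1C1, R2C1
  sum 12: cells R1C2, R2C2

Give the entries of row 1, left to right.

17 in 2 cells must be {8,9}; 16 in 2 cells must be {7,9}.
The 17 across and the 16 down share only 9, so R2C1 = 9.
R2C2 = 17 − 9 = 8 completes the 17 across.
R1C1 = 16 − 9 = 7 completes the 16 down.
R1C2 = 11 − 7 = 4 completes the 11 across.

7 4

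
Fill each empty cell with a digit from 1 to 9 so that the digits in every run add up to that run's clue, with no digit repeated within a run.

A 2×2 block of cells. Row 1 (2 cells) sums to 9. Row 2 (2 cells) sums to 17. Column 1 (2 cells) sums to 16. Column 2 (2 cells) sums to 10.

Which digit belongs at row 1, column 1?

7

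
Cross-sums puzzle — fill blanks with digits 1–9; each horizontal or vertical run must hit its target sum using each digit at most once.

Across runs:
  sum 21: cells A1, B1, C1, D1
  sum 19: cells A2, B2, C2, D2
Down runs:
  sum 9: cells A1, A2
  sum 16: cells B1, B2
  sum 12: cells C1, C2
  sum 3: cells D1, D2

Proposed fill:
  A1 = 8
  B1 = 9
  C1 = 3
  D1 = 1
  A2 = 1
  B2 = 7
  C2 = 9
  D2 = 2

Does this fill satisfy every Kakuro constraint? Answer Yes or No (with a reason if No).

Yes

Across: 8+9+3+1=21; 1+7+9+2=19. Down: 8+1=9; 9+7=16; 3+9=12; 1+2=3. No digit repeats within any run.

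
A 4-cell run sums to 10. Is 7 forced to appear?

The only way to make 10 from 4 distinct digits is {1,2,3,4}, which does not contain 7.

No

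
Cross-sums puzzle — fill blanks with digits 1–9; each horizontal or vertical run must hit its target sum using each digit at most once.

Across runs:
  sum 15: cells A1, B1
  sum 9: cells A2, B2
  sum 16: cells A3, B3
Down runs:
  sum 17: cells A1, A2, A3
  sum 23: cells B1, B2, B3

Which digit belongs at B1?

6

16 in 2 cells must be {7,9}; 23 in 3 cells must be {6,8,9}.
The 16 across and the 23 down share only 9, so B3 = 9.
A3 = 16 − 9 = 7 completes the 16 across.
Nothing is forced directly, so branch on B1, whose candidates are 6 or 8. If B1 = 8: then A1 would have to be in {7} for the 15 across but in {1,2,4,6,8,9} for the 17 down — contradiction. So B1 = 6.
A1 = 15 − 6 = 9 completes the 15 across.
A2 = 17 − 16 = 1 completes the 17 down.
B2 = 9 − 1 = 8 completes the 9 across.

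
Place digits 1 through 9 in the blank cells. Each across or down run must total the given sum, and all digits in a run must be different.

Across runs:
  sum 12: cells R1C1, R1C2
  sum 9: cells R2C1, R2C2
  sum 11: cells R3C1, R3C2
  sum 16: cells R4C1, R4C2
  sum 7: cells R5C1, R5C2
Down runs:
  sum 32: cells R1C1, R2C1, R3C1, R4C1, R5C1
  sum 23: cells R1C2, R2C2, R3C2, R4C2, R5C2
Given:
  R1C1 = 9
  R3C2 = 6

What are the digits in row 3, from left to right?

5 6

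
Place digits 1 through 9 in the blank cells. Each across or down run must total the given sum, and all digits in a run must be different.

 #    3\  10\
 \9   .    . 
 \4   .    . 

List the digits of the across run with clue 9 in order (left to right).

4 in 2 cells must be {1,3}; 3 in 2 cells must be {1,2}.
The 4 across and the 3 down share only 1, so R2C1 = 1.
R2C2 = 4 − 1 = 3 completes the 4 across.
R1C1 = 3 − 1 = 2 completes the 3 down.
R1C2 = 9 − 2 = 7 completes the 9 across.

2, 7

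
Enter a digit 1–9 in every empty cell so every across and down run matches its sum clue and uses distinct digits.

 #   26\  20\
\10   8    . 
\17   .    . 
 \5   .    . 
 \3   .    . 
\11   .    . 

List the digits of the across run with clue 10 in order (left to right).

8, 2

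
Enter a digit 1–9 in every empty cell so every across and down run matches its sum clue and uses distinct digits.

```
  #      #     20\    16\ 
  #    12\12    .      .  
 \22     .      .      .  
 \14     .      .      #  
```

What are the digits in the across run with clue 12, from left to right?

16 in 2 cells must be {7,9}.
Nothing is forced directly, so branch on R1C3, whose candidates are 7 or 9. If R1C3 = 9: that forces R1C2 = 3, R2C3 = 7, R2C1 = 9, after which R2C2 would have to be in {6} for the 22 across but in {8,9} for the 20 down — contradiction. So R1C3 = 7.
R1C2 = 12 − 7 = 5 completes the 12 across.
R2C3 = 16 − 7 = 9 completes the 16 down.
No cell is forced outright now. R3C1 can only be 5 or 8 or 9 (the digits allowed by both its 14 across and its 12 down). If R3C1 = 8: then R2C1 would have to be in {5,6,7,8} for the 22 across but in {4} for the 12 down — contradiction. If R3C1 = 9: then R2C1 would have to be in {5,6,7,8} for the 22 across but in {3} for the 12 down — contradiction. So R3C1 = 5.
R2C1 = 12 − 5 = 7 completes the 12 down.
R2C2 = 22 − 16 = 6 completes the 22 across.
R3C2 = 14 − 5 = 9 completes the 14 across.

5, 7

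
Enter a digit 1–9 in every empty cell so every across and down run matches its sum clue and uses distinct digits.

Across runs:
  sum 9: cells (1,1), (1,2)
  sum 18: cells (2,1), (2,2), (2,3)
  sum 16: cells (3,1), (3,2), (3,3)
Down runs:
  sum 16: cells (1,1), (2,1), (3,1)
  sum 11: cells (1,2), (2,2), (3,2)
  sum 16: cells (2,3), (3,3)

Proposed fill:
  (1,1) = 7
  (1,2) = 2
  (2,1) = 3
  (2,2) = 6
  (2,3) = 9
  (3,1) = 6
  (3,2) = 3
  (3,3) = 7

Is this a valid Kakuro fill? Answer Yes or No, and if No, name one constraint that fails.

Yes

Across: 7+2=9; 3+6+9=18; 6+3+7=16. Down: 7+3+6=16; 2+6+3=11; 9+7=16. No digit repeats within any run.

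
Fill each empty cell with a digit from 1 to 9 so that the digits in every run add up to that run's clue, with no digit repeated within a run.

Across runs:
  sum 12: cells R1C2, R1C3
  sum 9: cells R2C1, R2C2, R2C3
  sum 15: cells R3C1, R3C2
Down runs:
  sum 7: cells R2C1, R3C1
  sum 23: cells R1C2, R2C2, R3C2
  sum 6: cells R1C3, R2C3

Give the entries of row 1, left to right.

8 4

23 in 3 cells must be {6,8,9}.
The 9 across and the 23 down share only 6, so R2C2 = 6.
Intersecting the 15 across with the 7 down forces R3C1 = 6.
R3C2 = 15 − 6 = 9 completes the 15 across.
R1C2 = 23 − 15 = 8 completes the 23 down.
R1C3 = 12 − 8 = 4 completes the 12 across.
R2C1 = 7 − 6 = 1 completes the 7 down.
R2C3 = 9 − 7 = 2 completes the 9 across.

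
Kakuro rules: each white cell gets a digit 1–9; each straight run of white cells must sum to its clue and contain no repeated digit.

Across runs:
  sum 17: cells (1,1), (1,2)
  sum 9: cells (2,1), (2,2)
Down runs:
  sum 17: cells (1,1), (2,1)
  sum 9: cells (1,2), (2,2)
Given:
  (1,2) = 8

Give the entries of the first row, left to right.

17 in 2 cells must be {8,9}.
(1,1) = 17 − 8 = 9 completes the 17 across.
(2,1) = 17 − 9 = 8 completes the 17 down.
(2,2) = 9 − 8 = 1 completes the 9 across.

9 8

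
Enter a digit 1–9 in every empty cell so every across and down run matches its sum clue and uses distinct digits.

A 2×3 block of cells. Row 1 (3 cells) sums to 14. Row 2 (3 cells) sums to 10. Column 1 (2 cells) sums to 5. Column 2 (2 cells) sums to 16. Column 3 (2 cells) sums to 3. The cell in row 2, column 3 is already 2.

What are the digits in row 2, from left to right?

1 7 2

16 in 2 cells must be {7,9}; 3 in 2 cells must be {1,2}.
(1,3) = 3 − 2 = 1 completes the 3 down.
(2,2) = 7: the only remaining digit allowed by both the 10 across and the 16 down.
Given what's placed, (1,1) must be 4 to fit the 14 across and 5 down.
(1,2) = 14 − 5 = 9 completes the 14 across.
(2,1) = 10 − 9 = 1 completes the 10 across.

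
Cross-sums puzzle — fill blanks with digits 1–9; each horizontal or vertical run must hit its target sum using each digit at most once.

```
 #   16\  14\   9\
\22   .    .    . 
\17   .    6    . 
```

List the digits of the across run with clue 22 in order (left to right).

16 in 2 cells must be {7,9}.
R1C2 = 14 − 6 = 8 completes the 14 down.
Given what's placed, R1C3 must be 5 to fit the 22 across and 9 down.
R2C3 = 9 − 5 = 4 completes the 9 down.
R1C1 = 22 − 13 = 9 completes the 22 across.
R2C1 = 17 − 10 = 7 completes the 17 across.

9 8 5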